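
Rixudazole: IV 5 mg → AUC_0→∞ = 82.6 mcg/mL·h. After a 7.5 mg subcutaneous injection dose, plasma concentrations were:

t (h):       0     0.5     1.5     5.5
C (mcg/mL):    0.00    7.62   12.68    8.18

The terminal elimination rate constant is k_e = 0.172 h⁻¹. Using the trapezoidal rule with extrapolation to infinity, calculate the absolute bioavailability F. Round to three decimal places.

F = 0.818

Trapezoidal AUC_0→5.5 (subcutaneous injection):
  [0→0.5]: (0.00+7.62)/2 × 0.5 = 1.905
  [0.5→1.5]: (7.62+12.68)/2 × 1 = 10.15
  [1.5→5.5]: (12.68+8.18)/2 × 4 = 41.72
  Sum = 53.775 mcg/mL·h
Tail: C_last/k_e = 8.18/0.172 = 47.558
AUC_0→∞ (subcutaneous injection) = 53.775 + 47.558 = 101.333 mcg/mL·h
F = (AUC_ev/D_ev)/(AUC_iv/D_iv) = (101.333/7.5)/(82.6/5) = 13.5111/16.52 = 0.8179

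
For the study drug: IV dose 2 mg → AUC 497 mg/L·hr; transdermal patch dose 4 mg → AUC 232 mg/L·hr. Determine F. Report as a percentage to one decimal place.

F = 23.3%

F = (AUC_ev / D_ev) / (AUC_iv / D_iv)
  = (232/4) / (497/2)
  = 58 / 248.5 = 0.2334
  = 23.34%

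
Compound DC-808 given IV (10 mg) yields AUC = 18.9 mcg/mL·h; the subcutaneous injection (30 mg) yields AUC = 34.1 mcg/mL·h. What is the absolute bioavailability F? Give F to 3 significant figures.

F = 0.601

F = (AUC_ev / D_ev) / (AUC_iv / D_iv)
  = (34.1/30) / (18.9/10)
  = 1.13667 / 1.89 = 0.6014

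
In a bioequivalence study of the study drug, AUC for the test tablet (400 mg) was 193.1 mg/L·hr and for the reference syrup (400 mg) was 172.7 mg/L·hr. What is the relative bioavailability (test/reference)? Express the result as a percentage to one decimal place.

F_rel = 111.8%

F_rel = (AUC_test/D_test) / (AUC_ref/D_ref)
      = (193.1/400) / (172.7/400)
      = 0.48275 / 0.43175 = 1.1181 = 111.81%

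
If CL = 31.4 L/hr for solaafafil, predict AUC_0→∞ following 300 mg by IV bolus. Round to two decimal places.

AUC_0→∞ = Dose_iv / CL
        = 300 / 31.4 = 9.55414 mg/L·hr

AUC = 9.55 mg/L·hr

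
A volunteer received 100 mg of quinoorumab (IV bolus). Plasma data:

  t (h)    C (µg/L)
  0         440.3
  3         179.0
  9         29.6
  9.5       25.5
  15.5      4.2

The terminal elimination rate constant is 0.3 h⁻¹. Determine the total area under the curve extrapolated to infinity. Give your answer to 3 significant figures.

Trapezoidal AUC_0→15.5:
  [0→3]: (440.3+179.0)/2 × 3 = 928.95
  [3→9]: (179.0+29.6)/2 × 6 = 625.8
  [9→9.5]: (29.6+25.5)/2 × 0.5 = 13.775
  [9.5→15.5]: (25.5+4.2)/2 × 6 = 89.1
  Sum = 1657.625 µg/L·h
Extrapolated tail: C_last / k_e = 4.2 / 0.3 = 14.000
AUC_0→∞ = 1657.625 + 14.000 = 1671.625 µg/L·h

AUC = 1670 µg/L·h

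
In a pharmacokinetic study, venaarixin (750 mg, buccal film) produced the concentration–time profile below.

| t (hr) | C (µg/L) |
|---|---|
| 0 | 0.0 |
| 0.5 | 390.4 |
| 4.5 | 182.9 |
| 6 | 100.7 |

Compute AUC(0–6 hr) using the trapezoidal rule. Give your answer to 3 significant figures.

AUC = 1460 µg/L·hr

Trapezoidal AUC_0→6:
  [0→0.5]: (0.0+390.4)/2 × 0.5 = 97.6
  [0.5→4.5]: (390.4+182.9)/2 × 4 = 1146.6
  [4.5→6]: (182.9+100.7)/2 × 1.5 = 212.7
  Sum = 1456.9 µg/L·hr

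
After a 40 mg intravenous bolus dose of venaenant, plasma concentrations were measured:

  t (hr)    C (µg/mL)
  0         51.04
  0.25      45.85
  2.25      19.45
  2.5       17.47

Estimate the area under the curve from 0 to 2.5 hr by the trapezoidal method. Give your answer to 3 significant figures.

AUC = 82.0 µg/mL·hr

Trapezoidal AUC_0→2.5:
  [0→0.25]: (51.04+45.85)/2 × 0.25 = 12.11125
  [0.25→2.25]: (45.85+19.45)/2 × 2 = 65.3
  [2.25→2.5]: (19.45+17.47)/2 × 0.25 = 4.615
  Sum = 82.02625 µg/mL·hr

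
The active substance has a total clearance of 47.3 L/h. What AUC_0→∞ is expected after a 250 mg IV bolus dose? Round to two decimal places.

AUC_0→∞ = Dose_iv / CL
        = 250 / 47.3 = 5.28541 mg/L·h

AUC = 5.29 mg/L·h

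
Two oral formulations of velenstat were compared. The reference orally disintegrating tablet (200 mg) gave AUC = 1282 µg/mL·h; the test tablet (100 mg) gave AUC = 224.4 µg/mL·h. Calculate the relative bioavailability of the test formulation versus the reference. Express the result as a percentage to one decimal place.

F_rel = 35.0%

F_rel = (AUC_test/D_test) / (AUC_ref/D_ref)
      = (224.4/100) / (1282/200)
      = 2.244 / 6.41 = 0.3501 = 35.01%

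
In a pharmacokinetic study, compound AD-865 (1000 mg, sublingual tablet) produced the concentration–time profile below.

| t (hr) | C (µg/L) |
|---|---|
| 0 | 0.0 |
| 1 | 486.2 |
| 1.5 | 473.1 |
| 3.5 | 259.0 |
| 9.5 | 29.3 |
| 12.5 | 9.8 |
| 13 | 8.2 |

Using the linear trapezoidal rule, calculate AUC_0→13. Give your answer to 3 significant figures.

AUC = 2140 µg/L·hr

Trapezoidal AUC_0→13:
  [0→1]: (0.0+486.2)/2 × 1 = 243.1
  [1→1.5]: (486.2+473.1)/2 × 0.5 = 239.825
  [1.5→3.5]: (473.1+259.0)/2 × 2 = 732.1
  [3.5→9.5]: (259.0+29.3)/2 × 6 = 864.9
  [9.5→12.5]: (29.3+9.8)/2 × 3 = 58.65
  [12.5→13]: (9.8+8.2)/2 × 0.5 = 4.5
  Sum = 2143.075 µg/L·hr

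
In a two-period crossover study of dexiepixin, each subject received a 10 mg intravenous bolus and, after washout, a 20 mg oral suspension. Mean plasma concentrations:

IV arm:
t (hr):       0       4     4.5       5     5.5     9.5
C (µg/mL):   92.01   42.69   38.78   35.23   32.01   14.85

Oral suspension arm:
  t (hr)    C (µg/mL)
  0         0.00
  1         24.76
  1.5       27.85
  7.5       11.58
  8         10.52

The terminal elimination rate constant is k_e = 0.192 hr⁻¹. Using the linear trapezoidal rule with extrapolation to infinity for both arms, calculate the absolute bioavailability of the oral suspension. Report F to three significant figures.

F = 0.206

Trapezoidal AUC_0→9.5 (IV):
  [0→4]: (92.01+42.69)/2 × 4 = 269.4
  [4→4.5]: (42.69+38.78)/2 × 0.5 = 20.3675
  [4.5→5]: (38.78+35.23)/2 × 0.5 = 18.5025
  [5→5.5]: (35.23+32.01)/2 × 0.5 = 16.81
  [5.5→9.5]: (32.01+14.85)/2 × 4 = 93.72
  Sum = 418.8 µg/mL·hr
IV tail: 14.85/0.192 = 77.344; AUC_iv,0→∞ = 418.8 + 77.344 = 496.144 µg/mL·hr
Trapezoidal AUC_0→8 (oral suspension):
  [0→1]: (0.00+24.76)/2 × 1 = 12.38
  [1→1.5]: (24.76+27.85)/2 × 0.5 = 13.1525
  [1.5→7.5]: (27.85+11.58)/2 × 6 = 118.29
  [7.5→8]: (11.58+10.52)/2 × 0.5 = 5.525
  Sum = 149.3475 µg/mL·hr
oral suspension tail: 10.52/0.192 = 54.792; AUC_ev,0→∞ = 149.3475 + 54.792 = 204.1395 µg/mL·hr
F = (AUC_ev/D_ev)/(AUC_iv/D_iv) = (204.1395/20)/(496.144/10) = 10.206975/49.6144 = 0.2057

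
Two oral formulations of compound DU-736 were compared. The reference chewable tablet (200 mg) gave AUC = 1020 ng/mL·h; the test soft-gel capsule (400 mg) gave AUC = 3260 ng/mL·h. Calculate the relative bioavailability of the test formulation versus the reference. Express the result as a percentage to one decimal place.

F_rel = (AUC_test/D_test) / (AUC_ref/D_ref)
      = (3260/400) / (1020/200)
      = 8.15 / 5.1 = 1.5980 = 159.80%

F_rel = 159.8%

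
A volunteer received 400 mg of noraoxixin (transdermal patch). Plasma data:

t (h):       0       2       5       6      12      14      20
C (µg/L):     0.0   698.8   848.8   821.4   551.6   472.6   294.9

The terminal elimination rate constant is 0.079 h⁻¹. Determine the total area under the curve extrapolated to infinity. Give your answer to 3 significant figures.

Trapezoidal AUC_0→20:
  [0→2]: (0.0+698.8)/2 × 2 = 698.8
  [2→5]: (698.8+848.8)/2 × 3 = 2321.4
  [5→6]: (848.8+821.4)/2 × 1 = 835.1
  [6→12]: (821.4+551.6)/2 × 6 = 4119.0
  [12→14]: (551.6+472.6)/2 × 2 = 1024.2
  [14→20]: (472.6+294.9)/2 × 6 = 2302.5
  Sum = 11301.0 µg/L·h
Extrapolated tail: C_last / k_e = 294.9 / 0.079 = 3732.911
AUC_0→∞ = 11301.0 + 3732.911 = 15033.911 µg/L·h

AUC = 15000 µg/L·h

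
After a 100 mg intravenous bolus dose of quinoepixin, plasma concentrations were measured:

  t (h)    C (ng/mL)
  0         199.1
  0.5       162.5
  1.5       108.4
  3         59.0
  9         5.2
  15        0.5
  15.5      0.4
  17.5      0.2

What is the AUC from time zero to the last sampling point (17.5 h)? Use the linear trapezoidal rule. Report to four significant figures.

AUC = 561.9 ng/mL·h

Trapezoidal AUC_0→17.5:
  [0→0.5]: (199.1+162.5)/2 × 0.5 = 90.4
  [0.5→1.5]: (162.5+108.4)/2 × 1 = 135.45
  [1.5→3]: (108.4+59.0)/2 × 1.5 = 125.55
  [3→9]: (59.0+5.2)/2 × 6 = 192.6
  [9→15]: (5.2+0.5)/2 × 6 = 17.1
  [15→15.5]: (0.5+0.4)/2 × 0.5 = 0.225
  [15.5→17.5]: (0.4+0.2)/2 × 2 = 0.6
  Sum = 561.925 ng/mL·h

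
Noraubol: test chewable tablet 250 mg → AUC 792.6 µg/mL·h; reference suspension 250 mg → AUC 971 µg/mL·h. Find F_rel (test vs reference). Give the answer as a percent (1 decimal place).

F_rel = 81.6%

F_rel = (AUC_test/D_test) / (AUC_ref/D_ref)
      = (792.6/250) / (971/250)
      = 3.1704 / 3.884 = 0.8163 = 81.63%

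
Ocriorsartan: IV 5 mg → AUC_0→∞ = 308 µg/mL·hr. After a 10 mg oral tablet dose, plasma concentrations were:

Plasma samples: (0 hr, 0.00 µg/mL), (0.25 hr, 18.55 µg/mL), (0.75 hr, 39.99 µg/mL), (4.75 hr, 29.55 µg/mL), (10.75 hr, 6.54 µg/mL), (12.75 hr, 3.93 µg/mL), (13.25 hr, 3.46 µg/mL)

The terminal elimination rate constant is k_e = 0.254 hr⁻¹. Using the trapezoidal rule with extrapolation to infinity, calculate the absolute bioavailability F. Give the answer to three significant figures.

Trapezoidal AUC_0→13.25 (oral tablet):
  [0→0.25]: (0.00+18.55)/2 × 0.25 = 2.31875
  [0.25→0.75]: (18.55+39.99)/2 × 0.5 = 14.635
  [0.75→4.75]: (39.99+29.55)/2 × 4 = 139.08
  [4.75→10.75]: (29.55+6.54)/2 × 6 = 108.27
  [10.75→12.75]: (6.54+3.93)/2 × 2 = 10.47
  [12.75→13.25]: (3.93+3.46)/2 × 0.5 = 1.8475
  Sum = 276.62125 µg/mL·hr
Tail: C_last/k_e = 3.46/0.254 = 13.622
AUC_0→∞ (oral tablet) = 276.62125 + 13.622 = 290.24325 µg/mL·hr
F = (AUC_ev/D_ev)/(AUC_iv/D_iv) = (290.24325/10)/(308/5) = 29.024325/61.6 = 0.4712

F = 0.471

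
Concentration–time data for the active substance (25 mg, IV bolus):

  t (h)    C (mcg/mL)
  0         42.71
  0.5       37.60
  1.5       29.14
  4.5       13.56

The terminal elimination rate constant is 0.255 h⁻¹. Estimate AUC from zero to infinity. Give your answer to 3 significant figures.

AUC = 171 mcg/mL·h

Trapezoidal AUC_0→4.5:
  [0→0.5]: (42.71+37.60)/2 × 0.5 = 20.0775
  [0.5→1.5]: (37.60+29.14)/2 × 1 = 33.37
  [1.5→4.5]: (29.14+13.56)/2 × 3 = 64.05
  Sum = 117.4975 mcg/mL·h
Extrapolated tail: C_last / k_e = 13.56 / 0.255 = 53.176
AUC_0→∞ = 117.4975 + 53.176 = 170.6735 mcg/mL·h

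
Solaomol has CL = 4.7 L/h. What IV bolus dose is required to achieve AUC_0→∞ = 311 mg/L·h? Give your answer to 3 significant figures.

Dose_iv = CL × AUC_0→∞
     = 4.7 × 311 = 1461.7 mg

Dose = 1460 mg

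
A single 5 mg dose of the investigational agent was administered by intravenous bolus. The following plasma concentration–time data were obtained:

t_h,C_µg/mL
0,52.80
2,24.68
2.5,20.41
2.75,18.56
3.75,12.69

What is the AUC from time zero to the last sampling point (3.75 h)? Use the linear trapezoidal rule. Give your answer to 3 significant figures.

Trapezoidal AUC_0→3.75:
  [0→2]: (52.80+24.68)/2 × 2 = 77.48
  [2→2.5]: (24.68+20.41)/2 × 0.5 = 11.2725
  [2.5→2.75]: (20.41+18.56)/2 × 0.25 = 4.87125
  [2.75→3.75]: (18.56+12.69)/2 × 1 = 15.625
  Sum = 109.24875 µg/mL·h

AUC = 109 µg/mL·h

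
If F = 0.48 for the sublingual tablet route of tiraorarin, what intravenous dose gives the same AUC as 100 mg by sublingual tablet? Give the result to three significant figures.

D_iv = 48.0 mg

Systemic exposure from an extravascular dose = F × D_ev, so the equivalent IV dose is F × D_ev.
D_iv = F × D_ev = 0.48 × 100 = 48 mg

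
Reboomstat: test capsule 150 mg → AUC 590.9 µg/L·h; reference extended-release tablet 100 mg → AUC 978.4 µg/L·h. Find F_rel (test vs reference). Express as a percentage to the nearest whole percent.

F_rel = (AUC_test/D_test) / (AUC_ref/D_ref)
      = (590.9/150) / (978.4/100)
      = 3.93933 / 9.784 = 0.4026 = 40.26%

F_rel = 40%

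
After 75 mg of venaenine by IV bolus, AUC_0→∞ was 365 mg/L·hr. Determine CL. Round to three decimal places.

CL = 0.205 L/hr

CL = Dose_iv / AUC_0→∞
   = 75 / 365 = 0.205479 L/hr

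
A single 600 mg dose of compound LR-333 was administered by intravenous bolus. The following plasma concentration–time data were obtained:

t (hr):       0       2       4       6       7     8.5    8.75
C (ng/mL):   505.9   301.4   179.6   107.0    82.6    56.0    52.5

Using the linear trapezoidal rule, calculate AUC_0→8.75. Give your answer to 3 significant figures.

AUC = 1790 ng/mL·hr

Trapezoidal AUC_0→8.75:
  [0→2]: (505.9+301.4)/2 × 2 = 807.3
  [2→4]: (301.4+179.6)/2 × 2 = 481.0
  [4→6]: (179.6+107.0)/2 × 2 = 286.6
  [6→7]: (107.0+82.6)/2 × 1 = 94.8
  [7→8.5]: (82.6+56.0)/2 × 1.5 = 103.95
  [8.5→8.75]: (56.0+52.5)/2 × 0.25 = 13.5625
  Sum = 1787.2125 ng/mL·hr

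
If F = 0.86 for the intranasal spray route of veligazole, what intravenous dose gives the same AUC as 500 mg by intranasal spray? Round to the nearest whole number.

Systemic exposure from an extravascular dose = F × D_ev, so the equivalent IV dose is F × D_ev.
D_iv = F × D_ev = 0.86 × 500 = 430 mg

D_iv = 430 mg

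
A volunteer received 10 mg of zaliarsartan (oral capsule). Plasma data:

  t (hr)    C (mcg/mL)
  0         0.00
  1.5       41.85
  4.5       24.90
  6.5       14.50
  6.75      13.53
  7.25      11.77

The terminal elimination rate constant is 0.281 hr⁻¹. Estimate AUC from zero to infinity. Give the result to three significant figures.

Trapezoidal AUC_0→7.25:
  [0→1.5]: (0.00+41.85)/2 × 1.5 = 31.3875
  [1.5→4.5]: (41.85+24.90)/2 × 3 = 100.125
  [4.5→6.5]: (24.90+14.50)/2 × 2 = 39.4
  [6.5→6.75]: (14.50+13.53)/2 × 0.25 = 3.50375
  [6.75→7.25]: (13.53+11.77)/2 × 0.5 = 6.325
  Sum = 180.74125 mcg/mL·hr
Extrapolated tail: C_last / k_e = 11.77 / 0.281 = 41.886
AUC_0→∞ = 180.74125 + 41.886 = 222.62725 mcg/mL·hr

AUC = 223 mcg/mL·hr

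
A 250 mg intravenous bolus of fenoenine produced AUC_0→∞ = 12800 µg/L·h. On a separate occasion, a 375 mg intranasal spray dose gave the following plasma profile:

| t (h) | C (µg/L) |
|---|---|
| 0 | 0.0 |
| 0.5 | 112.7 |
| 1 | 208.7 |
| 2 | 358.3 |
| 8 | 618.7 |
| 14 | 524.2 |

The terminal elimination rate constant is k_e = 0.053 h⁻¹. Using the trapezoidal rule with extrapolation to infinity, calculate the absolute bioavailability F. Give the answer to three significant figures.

F = 0.867

Trapezoidal AUC_0→14 (intranasal spray):
  [0→0.5]: (0.0+112.7)/2 × 0.5 = 28.175
  [0.5→1]: (112.7+208.7)/2 × 0.5 = 80.35
  [1→2]: (208.7+358.3)/2 × 1 = 283.5
  [2→8]: (358.3+618.7)/2 × 6 = 2931.0
  [8→14]: (618.7+524.2)/2 × 6 = 3428.7
  Sum = 6751.725 µg/L·h
Tail: C_last/k_e = 524.2/0.053 = 9890.566
AUC_0→∞ (intranasal spray) = 6751.725 + 9890.566 = 16642.291 µg/L·h
F = (AUC_ev/D_ev)/(AUC_iv/D_iv) = (16642.291/375)/(12800/250) = 44.3794/51.2 = 0.8668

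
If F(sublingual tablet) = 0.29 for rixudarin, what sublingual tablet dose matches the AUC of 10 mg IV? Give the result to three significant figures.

For equal systemic exposure: F × D_ev = D_iv
D_ev = D_iv / F = 10 / 0.29 = 34.4828 mg

D_sublingual = 34.5 mg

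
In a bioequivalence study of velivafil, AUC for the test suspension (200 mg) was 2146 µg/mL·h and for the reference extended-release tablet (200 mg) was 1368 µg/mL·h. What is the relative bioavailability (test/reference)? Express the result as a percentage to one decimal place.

F_rel = (AUC_test/D_test) / (AUC_ref/D_ref)
      = (2146/200) / (1368/200)
      = 10.73 / 6.84 = 1.5687 = 156.87%

F_rel = 156.9%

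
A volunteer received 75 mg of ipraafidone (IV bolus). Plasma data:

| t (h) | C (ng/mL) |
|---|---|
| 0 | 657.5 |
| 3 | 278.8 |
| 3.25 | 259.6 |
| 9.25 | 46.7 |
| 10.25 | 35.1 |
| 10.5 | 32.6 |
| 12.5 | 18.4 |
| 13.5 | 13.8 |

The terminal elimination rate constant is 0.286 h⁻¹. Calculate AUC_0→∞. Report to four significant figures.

Trapezoidal AUC_0→13.5:
  [0→3]: (657.5+278.8)/2 × 3 = 1404.45
  [3→3.25]: (278.8+259.6)/2 × 0.25 = 67.3
  [3.25→9.25]: (259.6+46.7)/2 × 6 = 918.9
  [9.25→10.25]: (46.7+35.1)/2 × 1 = 40.9
  [10.25→10.5]: (35.1+32.6)/2 × 0.25 = 8.4625
  [10.5→12.5]: (32.6+18.4)/2 × 2 = 51.0
  [12.5→13.5]: (18.4+13.8)/2 × 1 = 16.1
  Sum = 2507.1125 ng/mL·h
Extrapolated tail: C_last / k_e = 13.8 / 0.286 = 48.252
AUC_0→∞ = 2507.1125 + 48.252 = 2555.3645 ng/mL·h

AUC = 2555 ng/mL·h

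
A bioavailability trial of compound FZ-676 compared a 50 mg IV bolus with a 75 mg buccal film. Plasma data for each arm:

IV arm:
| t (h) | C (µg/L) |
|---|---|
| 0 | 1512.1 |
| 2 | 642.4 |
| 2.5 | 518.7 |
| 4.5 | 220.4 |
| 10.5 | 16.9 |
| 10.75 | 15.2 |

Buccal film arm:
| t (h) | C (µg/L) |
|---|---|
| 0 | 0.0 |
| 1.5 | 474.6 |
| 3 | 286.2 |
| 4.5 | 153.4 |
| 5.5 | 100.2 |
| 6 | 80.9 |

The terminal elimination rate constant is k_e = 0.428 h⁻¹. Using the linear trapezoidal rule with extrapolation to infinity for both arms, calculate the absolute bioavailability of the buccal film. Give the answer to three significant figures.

Trapezoidal AUC_0→10.75 (IV):
  [0→2]: (1512.1+642.4)/2 × 2 = 2154.5
  [2→2.5]: (642.4+518.7)/2 × 0.5 = 290.275
  [2.5→4.5]: (518.7+220.4)/2 × 2 = 739.1
  [4.5→10.5]: (220.4+16.9)/2 × 6 = 711.9
  [10.5→10.75]: (16.9+15.2)/2 × 0.25 = 4.0125
  Sum = 3899.7875 µg/L·h
IV tail: 15.2/0.428 = 35.514; AUC_iv,0→∞ = 3899.7875 + 35.514 = 3935.3015 µg/L·h
Trapezoidal AUC_0→6 (buccal film):
  [0→1.5]: (0.0+474.6)/2 × 1.5 = 355.95
  [1.5→3]: (474.6+286.2)/2 × 1.5 = 570.6
  [3→4.5]: (286.2+153.4)/2 × 1.5 = 329.7
  [4.5→5.5]: (153.4+100.2)/2 × 1 = 126.8
  [5.5→6]: (100.2+80.9)/2 × 0.5 = 45.275
  Sum = 1428.325 µg/L·h
buccal film tail: 80.9/0.428 = 189.019; AUC_ev,0→∞ = 1428.325 + 189.019 = 1617.344 µg/L·h
F = (AUC_ev/D_ev)/(AUC_iv/D_iv) = (1617.344/75)/(3935.3015/50) = 21.5646/78.70603 = 0.2740

F = 0.274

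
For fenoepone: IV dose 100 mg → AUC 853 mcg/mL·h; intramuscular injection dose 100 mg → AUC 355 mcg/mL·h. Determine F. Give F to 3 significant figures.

F = 0.416

F = (AUC_ev / D_ev) / (AUC_iv / D_iv)
  = (355/100) / (853/100)
  = 3.55 / 8.53 = 0.4162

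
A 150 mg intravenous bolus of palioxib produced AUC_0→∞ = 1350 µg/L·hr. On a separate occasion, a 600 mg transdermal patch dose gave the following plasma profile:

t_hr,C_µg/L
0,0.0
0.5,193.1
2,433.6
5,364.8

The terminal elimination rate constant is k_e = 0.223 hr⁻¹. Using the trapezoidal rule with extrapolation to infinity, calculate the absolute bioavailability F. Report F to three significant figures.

Trapezoidal AUC_0→5 (transdermal patch):
  [0→0.5]: (0.0+193.1)/2 × 0.5 = 48.275
  [0.5→2]: (193.1+433.6)/2 × 1.5 = 470.025
  [2→5]: (433.6+364.8)/2 × 3 = 1197.6
  Sum = 1715.9 µg/L·hr
Tail: C_last/k_e = 364.8/0.223 = 1635.874
AUC_0→∞ (transdermal patch) = 1715.9 + 1635.874 = 3351.774 µg/L·hr
F = (AUC_ev/D_ev)/(AUC_iv/D_iv) = (3351.774/600)/(1350/150) = 5.58629/9 = 0.6207

F = 0.621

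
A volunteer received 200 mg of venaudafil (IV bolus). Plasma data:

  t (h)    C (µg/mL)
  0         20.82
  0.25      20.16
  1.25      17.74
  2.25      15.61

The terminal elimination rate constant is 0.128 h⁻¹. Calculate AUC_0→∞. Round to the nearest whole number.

AUC = 163 µg/mL·h

Trapezoidal AUC_0→2.25:
  [0→0.25]: (20.82+20.16)/2 × 0.25 = 5.1225
  [0.25→1.25]: (20.16+17.74)/2 × 1 = 18.95
  [1.25→2.25]: (17.74+15.61)/2 × 1 = 16.675
  Sum = 40.7475 µg/mL·h
Extrapolated tail: C_last / k_e = 15.61 / 0.128 = 121.953
AUC_0→∞ = 40.7475 + 121.953 = 162.7005 µg/mL·h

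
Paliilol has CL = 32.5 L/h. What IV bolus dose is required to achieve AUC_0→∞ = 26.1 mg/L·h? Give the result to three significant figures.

Dose_iv = CL × AUC_0→∞
     = 32.5 × 26.1 = 848.25 mg

Dose = 848 mg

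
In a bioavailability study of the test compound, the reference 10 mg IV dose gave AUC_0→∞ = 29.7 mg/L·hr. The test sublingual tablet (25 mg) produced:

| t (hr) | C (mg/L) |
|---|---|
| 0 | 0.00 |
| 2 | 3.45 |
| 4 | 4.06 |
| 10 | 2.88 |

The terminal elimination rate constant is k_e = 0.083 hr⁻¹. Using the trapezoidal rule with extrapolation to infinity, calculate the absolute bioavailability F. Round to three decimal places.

F = 0.895

Trapezoidal AUC_0→10 (sublingual tablet):
  [0→2]: (0.00+3.45)/2 × 2 = 3.45
  [2→4]: (3.45+4.06)/2 × 2 = 7.51
  [4→10]: (4.06+2.88)/2 × 6 = 20.82
  Sum = 31.78 mg/L·hr
Tail: C_last/k_e = 2.88/0.083 = 34.699
AUC_0→∞ (sublingual tablet) = 31.78 + 34.699 = 66.479 mg/L·hr
F = (AUC_ev/D_ev)/(AUC_iv/D_iv) = (66.479/25)/(29.7/10) = 2.65916/2.97 = 0.8953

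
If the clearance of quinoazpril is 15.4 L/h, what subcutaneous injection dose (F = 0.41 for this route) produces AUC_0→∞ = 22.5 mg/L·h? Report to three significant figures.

Dose = 845 mg

Dose = CL × AUC_0→∞ / F
     = 15.4 × 22.5 / 0.41 = 845.122 mg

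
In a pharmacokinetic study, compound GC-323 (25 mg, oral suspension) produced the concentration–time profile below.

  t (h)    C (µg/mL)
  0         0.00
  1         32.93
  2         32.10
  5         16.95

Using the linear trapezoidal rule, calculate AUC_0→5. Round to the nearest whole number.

AUC = 123 µg/mL·h

Trapezoidal AUC_0→5:
  [0→1]: (0.00+32.93)/2 × 1 = 16.465
  [1→2]: (32.93+32.10)/2 × 1 = 32.515
  [2→5]: (32.10+16.95)/2 × 3 = 73.575
  Sum = 122.555 µg/mL·h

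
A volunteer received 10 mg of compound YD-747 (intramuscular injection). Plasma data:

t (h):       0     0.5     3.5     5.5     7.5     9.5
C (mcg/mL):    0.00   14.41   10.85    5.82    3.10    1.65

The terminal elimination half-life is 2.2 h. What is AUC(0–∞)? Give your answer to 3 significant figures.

Trapezoidal AUC_0→9.5:
  [0→0.5]: (0.00+14.41)/2 × 0.5 = 3.6025
  [0.5→3.5]: (14.41+10.85)/2 × 3 = 37.89
  [3.5→5.5]: (10.85+5.82)/2 × 2 = 16.67
  [5.5→7.5]: (5.82+3.10)/2 × 2 = 8.92
  [7.5→9.5]: (3.10+1.65)/2 × 2 = 4.75
  Sum = 71.8325 mcg/mL·h
k_e = ln2 / t½ = 0.693147 / 2.2 = 0.3151 h^-1
Extrapolated tail: C_last / k_e = 1.65 / 0.3151 = 5.236
AUC_0→∞ = 71.8325 + 5.236 = 77.0685 mcg/mL·h

AUC = 77.1 mcg/mL·h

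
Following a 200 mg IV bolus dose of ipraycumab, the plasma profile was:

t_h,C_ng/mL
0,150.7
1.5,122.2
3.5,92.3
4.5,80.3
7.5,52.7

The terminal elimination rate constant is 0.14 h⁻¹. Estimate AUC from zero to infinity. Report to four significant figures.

Trapezoidal AUC_0→7.5:
  [0→1.5]: (150.7+122.2)/2 × 1.5 = 204.675
  [1.5→3.5]: (122.2+92.3)/2 × 2 = 214.5
  [3.5→4.5]: (92.3+80.3)/2 × 1 = 86.3
  [4.5→7.5]: (80.3+52.7)/2 × 3 = 199.5
  Sum = 704.975 ng/mL·h
Extrapolated tail: C_last / k_e = 52.7 / 0.14 = 376.429
AUC_0→∞ = 704.975 + 376.429 = 1081.404 ng/mL·h

AUC = 1081 ng/mL·h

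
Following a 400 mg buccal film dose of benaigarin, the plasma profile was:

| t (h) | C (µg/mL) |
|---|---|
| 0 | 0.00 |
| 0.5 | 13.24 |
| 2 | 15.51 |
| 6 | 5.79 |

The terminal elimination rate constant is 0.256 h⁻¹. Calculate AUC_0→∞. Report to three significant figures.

Trapezoidal AUC_0→6:
  [0→0.5]: (0.00+13.24)/2 × 0.5 = 3.31
  [0.5→2]: (13.24+15.51)/2 × 1.5 = 21.5625
  [2→6]: (15.51+5.79)/2 × 4 = 42.6
  Sum = 67.4725 µg/mL·h
Extrapolated tail: C_last / k_e = 5.79 / 0.256 = 22.617
AUC_0→∞ = 67.4725 + 22.617 = 90.0895 µg/mL·h

AUC = 90.1 µg/mL·h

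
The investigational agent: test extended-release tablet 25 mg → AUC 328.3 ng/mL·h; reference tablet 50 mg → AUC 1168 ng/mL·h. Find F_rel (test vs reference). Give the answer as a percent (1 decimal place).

F_rel = (AUC_test/D_test) / (AUC_ref/D_ref)
      = (328.3/25) / (1168/50)
      = 13.132 / 23.36 = 0.5622 = 56.22%

F_rel = 56.2%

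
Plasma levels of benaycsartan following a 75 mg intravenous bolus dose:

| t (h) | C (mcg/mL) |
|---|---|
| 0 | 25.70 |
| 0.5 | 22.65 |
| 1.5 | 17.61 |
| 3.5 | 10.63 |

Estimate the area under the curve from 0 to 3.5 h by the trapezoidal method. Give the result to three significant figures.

AUC = 60.5 mcg/mL·h

Trapezoidal AUC_0→3.5:
  [0→0.5]: (25.70+22.65)/2 × 0.5 = 12.0875
  [0.5→1.5]: (22.65+17.61)/2 × 1 = 20.13
  [1.5→3.5]: (17.61+10.63)/2 × 2 = 28.24
  Sum = 60.4575 mcg/mL·h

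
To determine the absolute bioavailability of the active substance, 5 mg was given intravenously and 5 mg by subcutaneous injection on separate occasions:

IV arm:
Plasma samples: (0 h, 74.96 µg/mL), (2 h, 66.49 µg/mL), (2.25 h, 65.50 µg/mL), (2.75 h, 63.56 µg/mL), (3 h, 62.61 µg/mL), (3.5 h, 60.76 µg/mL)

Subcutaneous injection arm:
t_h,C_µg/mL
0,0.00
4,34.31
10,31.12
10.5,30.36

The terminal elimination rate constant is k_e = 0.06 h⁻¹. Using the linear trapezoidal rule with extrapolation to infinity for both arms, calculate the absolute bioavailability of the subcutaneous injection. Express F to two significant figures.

Trapezoidal AUC_0→3.5 (IV):
  [0→2]: (74.96+66.49)/2 × 2 = 141.45
  [2→2.25]: (66.49+65.50)/2 × 0.25 = 16.49875
  [2.25→2.75]: (65.50+63.56)/2 × 0.5 = 32.265
  [2.75→3]: (63.56+62.61)/2 × 0.25 = 15.77125
  [3→3.5]: (62.61+60.76)/2 × 0.5 = 30.8425
  Sum = 236.8275 µg/mL·h
IV tail: 60.76/0.06 = 1012.667; AUC_iv,0→∞ = 236.8275 + 1012.667 = 1249.4945 µg/mL·h
Trapezoidal AUC_0→10.5 (subcutaneous injection):
  [0→4]: (0.00+34.31)/2 × 4 = 68.62
  [4→10]: (34.31+31.12)/2 × 6 = 196.29
  [10→10.5]: (31.12+30.36)/2 × 0.5 = 15.37
  Sum = 280.28 µg/mL·h
subcutaneous injection tail: 30.36/0.06 = 506.000; AUC_ev,0→∞ = 280.28 + 506.000 = 786.28 µg/mL·h
F = (AUC_ev/D_ev)/(AUC_iv/D_iv) = (786.28/5)/(1249.4945/5) = 157.256/249.8989 = 0.6293

F = 0.63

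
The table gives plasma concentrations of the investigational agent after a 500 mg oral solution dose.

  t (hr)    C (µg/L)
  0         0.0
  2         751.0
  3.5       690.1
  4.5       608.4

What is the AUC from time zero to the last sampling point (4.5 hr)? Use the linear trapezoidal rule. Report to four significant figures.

AUC = 2481 µg/L·hr

Trapezoidal AUC_0→4.5:
  [0→2]: (0.0+751.0)/2 × 2 = 751.0
  [2→3.5]: (751.0+690.1)/2 × 1.5 = 1080.825
  [3.5→4.5]: (690.1+608.4)/2 × 1 = 649.25
  Sum = 2481.075 µg/L·hr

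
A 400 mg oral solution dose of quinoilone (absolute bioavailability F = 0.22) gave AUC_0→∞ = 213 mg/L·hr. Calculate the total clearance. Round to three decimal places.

CL = F × Dose / AUC_0→∞
   = 0.22 × 400 / 213 = 0.413146 L/hr

CL = 0.413 L/hr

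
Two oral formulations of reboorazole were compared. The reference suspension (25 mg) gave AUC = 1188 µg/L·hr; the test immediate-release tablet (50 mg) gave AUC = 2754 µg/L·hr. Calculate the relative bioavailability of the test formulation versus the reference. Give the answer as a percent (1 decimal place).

F_rel = 115.9%

F_rel = (AUC_test/D_test) / (AUC_ref/D_ref)
      = (2754/50) / (1188/25)
      = 55.08 / 47.52 = 1.1591 = 115.91%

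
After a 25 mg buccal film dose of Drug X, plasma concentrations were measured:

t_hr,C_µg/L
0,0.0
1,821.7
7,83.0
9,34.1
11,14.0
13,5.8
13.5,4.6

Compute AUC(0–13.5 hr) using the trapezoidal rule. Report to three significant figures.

Trapezoidal AUC_0→13.5:
  [0→1]: (0.0+821.7)/2 × 1 = 410.85
  [1→7]: (821.7+83.0)/2 × 6 = 2714.1
  [7→9]: (83.0+34.1)/2 × 2 = 117.1
  [9→11]: (34.1+14.0)/2 × 2 = 48.1
  [11→13]: (14.0+5.8)/2 × 2 = 19.8
  [13→13.5]: (5.8+4.6)/2 × 0.5 = 2.6
  Sum = 3312.55 µg/L·hr

AUC = 3310 µg/L·hr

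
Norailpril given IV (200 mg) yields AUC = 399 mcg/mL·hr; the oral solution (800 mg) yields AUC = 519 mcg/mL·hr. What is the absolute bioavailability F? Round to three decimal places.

F = 0.325

F = (AUC_ev / D_ev) / (AUC_iv / D_iv)
  = (519/800) / (399/200)
  = 0.64875 / 1.995 = 0.3252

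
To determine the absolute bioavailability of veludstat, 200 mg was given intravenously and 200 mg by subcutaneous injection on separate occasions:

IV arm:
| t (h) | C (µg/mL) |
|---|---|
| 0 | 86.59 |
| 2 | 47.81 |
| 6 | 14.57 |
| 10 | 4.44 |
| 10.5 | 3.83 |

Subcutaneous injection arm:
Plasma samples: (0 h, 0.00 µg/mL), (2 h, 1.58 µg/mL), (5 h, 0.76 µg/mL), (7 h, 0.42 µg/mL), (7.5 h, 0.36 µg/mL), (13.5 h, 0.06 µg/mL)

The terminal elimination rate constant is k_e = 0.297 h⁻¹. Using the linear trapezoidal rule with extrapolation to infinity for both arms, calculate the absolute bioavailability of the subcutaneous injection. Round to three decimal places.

F = 0.025

Trapezoidal AUC_0→10.5 (IV):
  [0→2]: (86.59+47.81)/2 × 2 = 134.4
  [2→6]: (47.81+14.57)/2 × 4 = 124.76
  [6→10]: (14.57+4.44)/2 × 4 = 38.02
  [10→10.5]: (4.44+3.83)/2 × 0.5 = 2.0675
  Sum = 299.2475 µg/mL·h
IV tail: 3.83/0.297 = 12.896; AUC_iv,0→∞ = 299.2475 + 12.896 = 312.1435 µg/mL·h
Trapezoidal AUC_0→13.5 (subcutaneous injection):
  [0→2]: (0.00+1.58)/2 × 2 = 1.58
  [2→5]: (1.58+0.76)/2 × 3 = 3.51
  [5→7]: (0.76+0.42)/2 × 2 = 1.18
  [7→7.5]: (0.42+0.36)/2 × 0.5 = 0.195
  [7.5→13.5]: (0.36+0.06)/2 × 6 = 1.26
  Sum = 7.725 µg/mL·h
subcutaneous injection tail: 0.06/0.297 = 0.202; AUC_ev,0→∞ = 7.725 + 0.202 = 7.927 µg/mL·h
F = (AUC_ev/D_ev)/(AUC_iv/D_iv) = (7.927/200)/(312.1435/200) = 0.039635/1.5607175 = 0.0254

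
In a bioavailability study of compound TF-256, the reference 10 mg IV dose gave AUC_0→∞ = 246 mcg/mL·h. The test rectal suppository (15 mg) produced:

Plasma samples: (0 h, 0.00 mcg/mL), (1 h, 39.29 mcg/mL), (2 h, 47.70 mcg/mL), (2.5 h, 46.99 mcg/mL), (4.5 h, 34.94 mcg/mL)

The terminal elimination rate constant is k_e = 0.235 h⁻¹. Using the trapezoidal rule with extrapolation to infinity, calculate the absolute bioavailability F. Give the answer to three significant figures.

Trapezoidal AUC_0→4.5 (rectal suppository):
  [0→1]: (0.00+39.29)/2 × 1 = 19.645
  [1→2]: (39.29+47.70)/2 × 1 = 43.495
  [2→2.5]: (47.70+46.99)/2 × 0.5 = 23.6725
  [2.5→4.5]: (46.99+34.94)/2 × 2 = 81.93
  Sum = 168.7425 mcg/mL·h
Tail: C_last/k_e = 34.94/0.235 = 148.681
AUC_0→∞ (rectal suppository) = 168.7425 + 148.681 = 317.4235 mcg/mL·h
F = (AUC_ev/D_ev)/(AUC_iv/D_iv) = (317.4235/15)/(246/10) = 21.1616/24.6 = 0.8602

F = 0.860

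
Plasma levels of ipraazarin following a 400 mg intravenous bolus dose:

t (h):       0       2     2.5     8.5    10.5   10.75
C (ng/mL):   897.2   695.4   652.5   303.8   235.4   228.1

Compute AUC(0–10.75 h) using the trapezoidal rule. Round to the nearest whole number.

Trapezoidal AUC_0→10.75:
  [0→2]: (897.2+695.4)/2 × 2 = 1592.6
  [2→2.5]: (695.4+652.5)/2 × 0.5 = 336.975
  [2.5→8.5]: (652.5+303.8)/2 × 6 = 2868.9
  [8.5→10.5]: (303.8+235.4)/2 × 2 = 539.2
  [10.5→10.75]: (235.4+228.1)/2 × 0.25 = 57.9375
  Sum = 5395.6125 ng/mL·h

AUC = 5396 ng/mL·h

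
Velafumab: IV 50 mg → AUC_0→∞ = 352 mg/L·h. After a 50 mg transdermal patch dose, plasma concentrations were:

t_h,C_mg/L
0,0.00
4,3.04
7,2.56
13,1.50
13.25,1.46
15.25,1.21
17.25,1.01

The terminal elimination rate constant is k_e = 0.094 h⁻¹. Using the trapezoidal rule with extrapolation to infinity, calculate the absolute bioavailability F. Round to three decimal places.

Trapezoidal AUC_0→17.25 (transdermal patch):
  [0→4]: (0.00+3.04)/2 × 4 = 6.08
  [4→7]: (3.04+2.56)/2 × 3 = 8.4
  [7→13]: (2.56+1.50)/2 × 6 = 12.18
  [13→13.25]: (1.50+1.46)/2 × 0.25 = 0.37
  [13.25→15.25]: (1.46+1.21)/2 × 2 = 2.67
  [15.25→17.25]: (1.21+1.01)/2 × 2 = 2.22
  Sum = 31.92 mg/L·h
Tail: C_last/k_e = 1.01/0.094 = 10.745
AUC_0→∞ (transdermal patch) = 31.92 + 10.745 = 42.665 mg/L·h
F = (AUC_ev/D_ev)/(AUC_iv/D_iv) = (42.665/50)/(352/50) = 0.8533/7.04 = 0.1212

F = 0.121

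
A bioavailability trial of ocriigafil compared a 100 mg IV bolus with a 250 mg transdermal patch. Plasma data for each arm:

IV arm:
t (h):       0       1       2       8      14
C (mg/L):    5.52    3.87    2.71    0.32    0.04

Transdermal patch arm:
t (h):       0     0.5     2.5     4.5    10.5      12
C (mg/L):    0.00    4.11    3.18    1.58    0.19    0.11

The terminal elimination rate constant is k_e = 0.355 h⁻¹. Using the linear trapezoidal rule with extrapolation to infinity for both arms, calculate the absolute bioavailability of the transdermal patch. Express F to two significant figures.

F = 0.41

Trapezoidal AUC_0→14 (IV):
  [0→1]: (5.52+3.87)/2 × 1 = 4.695
  [1→2]: (3.87+2.71)/2 × 1 = 3.29
  [2→8]: (2.71+0.32)/2 × 6 = 9.09
  [8→14]: (0.32+0.04)/2 × 6 = 1.08
  Sum = 18.155 mg/L·h
IV tail: 0.04/0.355 = 0.113; AUC_iv,0→∞ = 18.155 + 0.113 = 18.268 mg/L·h
Trapezoidal AUC_0→12 (transdermal patch):
  [0→0.5]: (0.00+4.11)/2 × 0.5 = 1.0275
  [0.5→2.5]: (4.11+3.18)/2 × 2 = 7.29
  [2.5→4.5]: (3.18+1.58)/2 × 2 = 4.76
  [4.5→10.5]: (1.58+0.19)/2 × 6 = 5.31
  [10.5→12]: (0.19+0.11)/2 × 1.5 = 0.225
  Sum = 18.6125 mg/L·h
transdermal patch tail: 0.11/0.355 = 0.310; AUC_ev,0→∞ = 18.6125 + 0.310 = 18.9225 mg/L·h
F = (AUC_ev/D_ev)/(AUC_iv/D_iv) = (18.9225/250)/(18.268/100) = 0.07569/0.18268 = 0.4143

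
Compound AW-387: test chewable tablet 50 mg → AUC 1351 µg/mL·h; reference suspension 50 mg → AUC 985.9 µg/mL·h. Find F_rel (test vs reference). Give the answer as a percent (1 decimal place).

F_rel = (AUC_test/D_test) / (AUC_ref/D_ref)
      = (1351/50) / (985.9/50)
      = 27.02 / 19.718 = 1.3703 = 137.03%

F_rel = 137.0%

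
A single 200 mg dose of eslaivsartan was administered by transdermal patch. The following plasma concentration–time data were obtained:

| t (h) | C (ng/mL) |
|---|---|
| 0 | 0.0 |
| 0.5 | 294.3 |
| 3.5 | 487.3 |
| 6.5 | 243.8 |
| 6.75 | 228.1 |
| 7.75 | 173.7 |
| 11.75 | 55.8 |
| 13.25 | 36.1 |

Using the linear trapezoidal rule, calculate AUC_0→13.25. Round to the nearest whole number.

AUC = 3130 ng/mL·h

Trapezoidal AUC_0→13.25:
  [0→0.5]: (0.0+294.3)/2 × 0.5 = 73.575
  [0.5→3.5]: (294.3+487.3)/2 × 3 = 1172.4
  [3.5→6.5]: (487.3+243.8)/2 × 3 = 1096.65
  [6.5→6.75]: (243.8+228.1)/2 × 0.25 = 58.9875
  [6.75→7.75]: (228.1+173.7)/2 × 1 = 200.9
  [7.75→11.75]: (173.7+55.8)/2 × 4 = 459.0
  [11.75→13.25]: (55.8+36.1)/2 × 1.5 = 68.925
  Sum = 3130.4375 ng/mL·h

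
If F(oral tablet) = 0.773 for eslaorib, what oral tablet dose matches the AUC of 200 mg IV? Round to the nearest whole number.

D_oral = 259 mg

For equal systemic exposure: F × D_ev = D_iv
D_ev = D_iv / F = 200 / 0.773 = 258.732 mg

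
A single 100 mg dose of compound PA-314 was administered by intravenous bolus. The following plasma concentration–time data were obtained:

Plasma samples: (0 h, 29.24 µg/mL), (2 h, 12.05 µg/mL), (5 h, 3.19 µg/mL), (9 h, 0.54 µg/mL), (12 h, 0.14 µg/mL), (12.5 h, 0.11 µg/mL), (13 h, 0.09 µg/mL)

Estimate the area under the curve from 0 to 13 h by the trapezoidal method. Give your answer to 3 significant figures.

AUC = 72.7 µg/mL·h

Trapezoidal AUC_0→13:
  [0→2]: (29.24+12.05)/2 × 2 = 41.29
  [2→5]: (12.05+3.19)/2 × 3 = 22.86
  [5→9]: (3.19+0.54)/2 × 4 = 7.46
  [9→12]: (0.54+0.14)/2 × 3 = 1.02
  [12→12.5]: (0.14+0.11)/2 × 0.5 = 0.0625
  [12.5→13]: (0.11+0.09)/2 × 0.5 = 0.05
  Sum = 72.7425 µg/mL·h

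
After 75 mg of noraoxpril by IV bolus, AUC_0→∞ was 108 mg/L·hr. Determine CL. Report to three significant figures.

CL = Dose_iv / AUC_0→∞
   = 75 / 108 = 0.694444 L/hr

CL = 0.694 L/hr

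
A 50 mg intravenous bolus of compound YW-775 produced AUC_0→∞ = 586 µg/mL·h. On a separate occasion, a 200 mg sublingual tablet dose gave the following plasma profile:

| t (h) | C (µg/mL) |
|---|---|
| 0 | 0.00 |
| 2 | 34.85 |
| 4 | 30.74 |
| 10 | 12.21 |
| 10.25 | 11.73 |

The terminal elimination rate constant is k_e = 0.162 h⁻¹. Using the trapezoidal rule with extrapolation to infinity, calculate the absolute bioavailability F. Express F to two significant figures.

F = 0.13

Trapezoidal AUC_0→10.25 (sublingual tablet):
  [0→2]: (0.00+34.85)/2 × 2 = 34.85
  [2→4]: (34.85+30.74)/2 × 2 = 65.59
  [4→10]: (30.74+12.21)/2 × 6 = 128.85
  [10→10.25]: (12.21+11.73)/2 × 0.25 = 2.9925
  Sum = 232.2825 µg/mL·h
Tail: C_last/k_e = 11.73/0.162 = 72.407
AUC_0→∞ (sublingual tablet) = 232.2825 + 72.407 = 304.6895 µg/mL·h
F = (AUC_ev/D_ev)/(AUC_iv/D_iv) = (304.6895/200)/(586/50) = 1.5234475/11.72 = 0.1300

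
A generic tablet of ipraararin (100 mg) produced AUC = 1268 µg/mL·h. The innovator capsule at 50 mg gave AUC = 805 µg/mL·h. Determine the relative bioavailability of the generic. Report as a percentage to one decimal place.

F_rel = 78.8%

F_rel = (AUC_test/D_test) / (AUC_ref/D_ref)
      = (1268/100) / (805/50)
      = 12.68 / 16.1 = 0.7876 = 78.76%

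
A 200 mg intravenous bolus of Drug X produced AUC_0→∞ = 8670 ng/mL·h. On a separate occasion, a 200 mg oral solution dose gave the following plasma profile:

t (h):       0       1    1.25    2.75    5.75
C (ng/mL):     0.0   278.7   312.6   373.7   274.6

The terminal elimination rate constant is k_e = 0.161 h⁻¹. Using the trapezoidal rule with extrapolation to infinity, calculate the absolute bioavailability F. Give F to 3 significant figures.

Trapezoidal AUC_0→5.75 (oral solution):
  [0→1]: (0.0+278.7)/2 × 1 = 139.35
  [1→1.25]: (278.7+312.6)/2 × 0.25 = 73.9125
  [1.25→2.75]: (312.6+373.7)/2 × 1.5 = 514.725
  [2.75→5.75]: (373.7+274.6)/2 × 3 = 972.45
  Sum = 1700.4375 ng/mL·h
Tail: C_last/k_e = 274.6/0.161 = 1705.590
AUC_0→∞ (oral solution) = 1700.4375 + 1705.590 = 3406.0275 ng/mL·h
F = (AUC_ev/D_ev)/(AUC_iv/D_iv) = (3406.0275/200)/(8670/200) = 17.0301/43.35 = 0.3929

F = 0.393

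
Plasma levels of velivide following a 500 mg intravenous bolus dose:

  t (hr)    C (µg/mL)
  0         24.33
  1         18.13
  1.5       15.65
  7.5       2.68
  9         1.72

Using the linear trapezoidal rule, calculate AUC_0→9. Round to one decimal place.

AUC = 88.0 µg/mL·hr

Trapezoidal AUC_0→9:
  [0→1]: (24.33+18.13)/2 × 1 = 21.23
  [1→1.5]: (18.13+15.65)/2 × 0.5 = 8.445
  [1.5→7.5]: (15.65+2.68)/2 × 6 = 54.99
  [7.5→9]: (2.68+1.72)/2 × 1.5 = 3.3
  Sum = 87.965 µg/mL·hr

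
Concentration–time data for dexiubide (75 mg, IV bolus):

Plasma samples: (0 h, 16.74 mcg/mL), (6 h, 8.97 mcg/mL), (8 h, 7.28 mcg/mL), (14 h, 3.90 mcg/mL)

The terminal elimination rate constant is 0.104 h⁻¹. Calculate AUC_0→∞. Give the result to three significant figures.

Trapezoidal AUC_0→14:
  [0→6]: (16.74+8.97)/2 × 6 = 77.13
  [6→8]: (8.97+7.28)/2 × 2 = 16.25
  [8→14]: (7.28+3.90)/2 × 6 = 33.54
  Sum = 126.92 mcg/mL·h
Extrapolated tail: C_last / k_e = 3.90 / 0.104 = 37.500
AUC_0→∞ = 126.92 + 37.500 = 164.42 mcg/mL·h

AUC = 164 mcg/mL·h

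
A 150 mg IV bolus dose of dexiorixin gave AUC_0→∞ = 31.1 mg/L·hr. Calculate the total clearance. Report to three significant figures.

CL = Dose_iv / AUC_0→∞
   = 150 / 31.1 = 4.82315 L/hr

CL = 4.82 L/hr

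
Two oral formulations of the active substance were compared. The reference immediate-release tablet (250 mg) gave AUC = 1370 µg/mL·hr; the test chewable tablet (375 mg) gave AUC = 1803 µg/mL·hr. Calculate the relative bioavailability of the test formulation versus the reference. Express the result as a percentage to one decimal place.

F_rel = 87.7%

F_rel = (AUC_test/D_test) / (AUC_ref/D_ref)
      = (1803/375) / (1370/250)
      = 4.808 / 5.48 = 0.8774 = 87.74%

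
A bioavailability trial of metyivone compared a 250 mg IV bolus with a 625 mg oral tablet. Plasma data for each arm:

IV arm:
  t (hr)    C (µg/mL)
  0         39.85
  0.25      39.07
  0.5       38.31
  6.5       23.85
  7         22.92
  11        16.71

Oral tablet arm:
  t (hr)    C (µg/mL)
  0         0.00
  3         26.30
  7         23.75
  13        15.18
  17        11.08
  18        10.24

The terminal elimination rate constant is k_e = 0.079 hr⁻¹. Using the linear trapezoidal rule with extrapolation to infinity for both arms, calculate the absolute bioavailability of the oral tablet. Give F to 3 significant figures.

F = 0.353

Trapezoidal AUC_0→11 (IV):
  [0→0.25]: (39.85+39.07)/2 × 0.25 = 9.865
  [0.25→0.5]: (39.07+38.31)/2 × 0.25 = 9.6725
  [0.5→6.5]: (38.31+23.85)/2 × 6 = 186.48
  [6.5→7]: (23.85+22.92)/2 × 0.5 = 11.6925
  [7→11]: (22.92+16.71)/2 × 4 = 79.26
  Sum = 296.97 µg/mL·hr
IV tail: 16.71/0.079 = 211.519; AUC_iv,0→∞ = 296.97 + 211.519 = 508.489 µg/mL·hr
Trapezoidal AUC_0→18 (oral tablet):
  [0→3]: (0.00+26.30)/2 × 3 = 39.45
  [3→7]: (26.30+23.75)/2 × 4 = 100.1
  [7→13]: (23.75+15.18)/2 × 6 = 116.79
  [13→17]: (15.18+11.08)/2 × 4 = 52.52
  [17→18]: (11.08+10.24)/2 × 1 = 10.66
  Sum = 319.52 µg/mL·hr
oral tablet tail: 10.24/0.079 = 129.620; AUC_ev,0→∞ = 319.52 + 129.620 = 449.14 µg/mL·hr
F = (AUC_ev/D_ev)/(AUC_iv/D_iv) = (449.14/625)/(508.489/250) = 0.718624/2.033956 = 0.3533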